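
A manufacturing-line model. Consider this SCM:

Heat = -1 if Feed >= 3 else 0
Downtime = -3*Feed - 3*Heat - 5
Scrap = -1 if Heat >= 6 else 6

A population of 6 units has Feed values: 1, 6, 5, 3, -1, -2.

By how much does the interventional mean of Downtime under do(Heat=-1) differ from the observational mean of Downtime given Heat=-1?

Every unit gets Heat=-1 under the intervention. Downtime values become -5, -20, -17, -11, 1, 4; E[Downtime|do(Heat=-1)] = -8.
Conditioning on Heat=-1 selects the 3 unit(s) with Feed ∈ {6, 5, 3}. Their Downtime values: -20, -17, -11. Mean = -16.
Difference = -8 − (-16) = 8.

8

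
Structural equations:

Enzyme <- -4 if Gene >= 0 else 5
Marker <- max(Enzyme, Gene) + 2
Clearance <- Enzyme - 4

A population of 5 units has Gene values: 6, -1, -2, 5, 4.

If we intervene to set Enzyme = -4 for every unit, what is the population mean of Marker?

do(Enzyme=-4) breaks Enzyme's dependence on Gene. With Enzyme=-4 fixed, Marker across the units is 8, 1, 0, 7, 6, mean 4.4.

4.4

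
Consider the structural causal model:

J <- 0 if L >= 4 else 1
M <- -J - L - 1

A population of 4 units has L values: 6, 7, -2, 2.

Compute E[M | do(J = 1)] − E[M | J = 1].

-3.25

Every unit gets J=1 under the intervention. M values become -8, -9, 0, -4; E[M|do(J=1)] = -5.25.
Conditioning on J=1 selects the 2 unit(s) with L ∈ {-2, 2}. Their M values: 0, -4. Mean = -2.
Difference = -5.25 − (-2) = -3.25.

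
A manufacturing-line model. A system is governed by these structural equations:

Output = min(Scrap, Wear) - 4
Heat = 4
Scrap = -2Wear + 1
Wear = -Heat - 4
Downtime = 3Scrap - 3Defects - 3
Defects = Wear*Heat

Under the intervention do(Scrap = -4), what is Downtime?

Under do(Scrap=-4), the mechanism Scrap = -2Wear + 1 is discarded; Scrap is fixed at -4.
Wear = -Heat - 4  [with Heat=4]  = -8
Defects = Wear*Heat  [with Wear=-8, Heat=4]  = -32
Downtime = 3Scrap - 3Defects - 3  [with Scrap=-4, Defects=-32]  = 81

81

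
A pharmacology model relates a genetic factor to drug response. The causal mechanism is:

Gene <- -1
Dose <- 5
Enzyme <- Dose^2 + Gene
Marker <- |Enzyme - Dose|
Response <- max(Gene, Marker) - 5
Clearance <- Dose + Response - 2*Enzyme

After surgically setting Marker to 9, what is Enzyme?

Under do(Marker=9), the mechanism Marker <- |Enzyme - Dose| is discarded; Marker is fixed at 9.
Since Enzyme is not a descendant of the intervened variable, it is unaffected.
Enzyme = Dose^2 + Gene  [with Dose=5, Gene=-1]  = 24

24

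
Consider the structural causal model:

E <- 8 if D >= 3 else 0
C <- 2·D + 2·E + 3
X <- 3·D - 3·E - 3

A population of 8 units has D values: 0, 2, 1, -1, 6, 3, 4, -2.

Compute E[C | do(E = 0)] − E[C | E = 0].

The intervention sets E=0 in all 8 units regardless of D. Recomputing C per unit gives 3, 7, 5, 1, 15, 9, 11, -1; average 6.25.
Observing E=0 restricts to units where E's equation naturally yields 0: D ∈ {0, 2, 1, -1, -2}. In that subpopulation C = 3, 7, 5, 1, -1, mean 3.
Difference = 6.25 − 3 = 3.25.

3.25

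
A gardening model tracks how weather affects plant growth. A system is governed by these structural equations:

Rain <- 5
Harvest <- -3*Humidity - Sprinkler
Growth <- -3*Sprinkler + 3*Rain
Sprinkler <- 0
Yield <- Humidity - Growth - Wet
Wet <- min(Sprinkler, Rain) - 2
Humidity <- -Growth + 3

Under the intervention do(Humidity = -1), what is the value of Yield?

The intervention breaks the incoming arrows to Humidity: Humidity <- -Growth + 3 no longer applies, and Humidity = -1.
Wet = min(Sprinkler, Rain) - 2  [with Sprinkler=0, Rain=5]  = -2
Growth = -3*Sprinkler + 3*Rain  [with Sprinkler=0, Rain=5]  = 15
Yield = Humidity - Growth - Wet  [with Humidity=-1, Growth=15, Wet=-2]  = -14

-14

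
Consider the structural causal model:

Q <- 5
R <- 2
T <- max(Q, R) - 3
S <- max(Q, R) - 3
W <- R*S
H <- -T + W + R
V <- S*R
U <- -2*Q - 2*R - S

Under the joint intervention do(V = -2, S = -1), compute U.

-13

The joint intervention fixes V = -2, S = -1, removing each variable's own equation.
U = -2*Q - 2*R - S  [with Q=5, R=2, S=-1]  = -13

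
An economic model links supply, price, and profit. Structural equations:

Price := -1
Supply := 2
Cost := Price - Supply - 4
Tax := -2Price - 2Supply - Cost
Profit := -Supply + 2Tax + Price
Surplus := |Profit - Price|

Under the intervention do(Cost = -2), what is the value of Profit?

do(Cost=-2) replaces the equation Cost := Price - Supply - 4 with the constant Cost = -2.
Tax = -2Price - 2Supply - Cost  [with Price=-1, Supply=2, Cost=-2]  = 0
Profit = -Supply + 2Tax + Price  [with Supply=2, Tax=0, Price=-1]  = -3

-3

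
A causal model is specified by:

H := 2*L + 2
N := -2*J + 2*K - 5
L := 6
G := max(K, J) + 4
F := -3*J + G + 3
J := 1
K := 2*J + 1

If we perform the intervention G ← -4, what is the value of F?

-4

The intervention breaks the incoming arrows to G: G := max(K, J) + 4 no longer applies, and G = -4.
F = -3*J + G + 3  [with J=1, G=-4]  = -4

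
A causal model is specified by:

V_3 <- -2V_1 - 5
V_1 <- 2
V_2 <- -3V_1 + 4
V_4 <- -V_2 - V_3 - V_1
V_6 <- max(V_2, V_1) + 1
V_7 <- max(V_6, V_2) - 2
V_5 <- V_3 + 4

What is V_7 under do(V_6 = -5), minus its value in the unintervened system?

Intervening sets V_6 = -5 and removes its equation (V_6 <- max(V_2, V_1) + 1).
V_2 = -3V_1 + 4  [with V_1=2]  = -2
V_7 = max(V_6, V_2) - 2  [with V_6=-5, V_2=-2]  = -4
Without intervention: V_2 = -3V_1 + 4  [with V_1=2]  = -2; V_6 = max(V_2, V_1) + 1  [with V_2=-2, V_1=2]  = 3; V_7 = max(V_6, V_2) - 2  [with V_6=3, V_2=-2]  = 1.
Change = -4 − 1 = -5.

-5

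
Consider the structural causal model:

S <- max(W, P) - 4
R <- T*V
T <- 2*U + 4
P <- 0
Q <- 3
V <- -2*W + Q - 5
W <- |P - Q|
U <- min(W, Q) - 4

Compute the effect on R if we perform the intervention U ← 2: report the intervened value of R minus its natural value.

-48

do(U=2) replaces the equation U <- min(W, Q) - 4 with the constant U = 2.
W = |P - Q|  [with P=0, Q=3]  = 3
T = 2*U + 4  [with U=2]  = 8
V = -2*W + Q - 5  [with W=3, Q=3]  = -8
R = T*V  [with T=8, V=-8]  = -64
Without intervention: W = |P - Q|  [with P=0, Q=3]  = 3; U = min(W, Q) - 4  [with W=3, Q=3]  = -1; T = 2*U + 4  [with U=-1]  = 2; V = -2*W + Q - 5  [with W=3, Q=3]  = -8; R = T*V  [with T=2, V=-8]  = -16.
Change = -64 − (-16) = -48.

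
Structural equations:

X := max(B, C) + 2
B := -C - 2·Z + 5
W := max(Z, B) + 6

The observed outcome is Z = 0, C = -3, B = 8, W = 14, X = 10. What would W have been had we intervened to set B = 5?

The intervention breaks the incoming arrows to B: B := -C - 2·Z + 5 no longer applies, and B = 5.
W = max(Z, B) + 6  [with Z=0, B=5]  = 11

11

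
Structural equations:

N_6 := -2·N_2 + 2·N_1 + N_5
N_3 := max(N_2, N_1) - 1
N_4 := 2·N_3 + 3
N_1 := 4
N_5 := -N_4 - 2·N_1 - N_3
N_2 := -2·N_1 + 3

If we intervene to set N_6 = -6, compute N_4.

9

do(N_6=-6) replaces the equation N_6 := -2·N_2 + 2·N_1 + N_5 with the constant N_6 = -6.
No directed path runs from N_6 to N_4, so N_4 keeps its natural value.
N_2 = -2·N_1 + 3  [with N_1=4]  = -5
N_3 = max(N_2, N_1) - 1  [with N_2=-5, N_1=4]  = 3
N_4 = 2·N_3 + 3  [with N_3=3]  = 9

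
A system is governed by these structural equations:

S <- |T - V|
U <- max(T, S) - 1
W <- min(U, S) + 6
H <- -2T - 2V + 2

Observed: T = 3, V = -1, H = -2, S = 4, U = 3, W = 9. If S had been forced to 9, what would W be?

Under do(S=9), the mechanism S <- |T - V| is discarded; S is fixed at 9.
U = max(T, S) - 1  [with T=3, S=9]  = 8
W = min(U, S) + 6  [with U=8, S=9]  = 14

14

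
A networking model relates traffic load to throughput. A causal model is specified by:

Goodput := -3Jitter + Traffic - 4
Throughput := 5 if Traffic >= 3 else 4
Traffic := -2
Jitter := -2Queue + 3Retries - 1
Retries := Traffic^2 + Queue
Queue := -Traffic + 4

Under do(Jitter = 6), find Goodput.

-24

Under do(Jitter=6), the mechanism Jitter := -2Queue + 3Retries - 1 is discarded; Jitter is fixed at 6.
Goodput = -3Jitter + Traffic - 4  [with Jitter=6, Traffic=-2]  = -24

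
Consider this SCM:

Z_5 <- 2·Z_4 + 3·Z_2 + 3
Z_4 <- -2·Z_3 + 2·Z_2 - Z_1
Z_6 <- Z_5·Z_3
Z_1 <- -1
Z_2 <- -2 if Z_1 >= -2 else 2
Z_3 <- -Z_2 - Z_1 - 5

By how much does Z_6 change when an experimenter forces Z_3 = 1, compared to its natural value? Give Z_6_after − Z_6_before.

-15

The intervention breaks the incoming arrows to Z_3: Z_3 <- -Z_2 - Z_1 - 5 no longer applies, and Z_3 = 1.
Z_2 = -2 if Z_1 >= -2 else 2  [with Z_1=-1]  = -2
Z_4 = -2·Z_3 + 2·Z_2 - Z_1  [with Z_3=1, Z_2=-2, Z_1=-1]  = -5
Z_5 = 2·Z_4 + 3·Z_2 + 3  [with Z_4=-5, Z_2=-2]  = -13
Z_6 = Z_5·Z_3  [with Z_5=-13, Z_3=1]  = -13
Without intervention: Z_2 = -2 if Z_1 >= -2 else 2  [with Z_1=-1]  = -2; Z_3 = -Z_2 - Z_1 - 5  [with Z_2=-2, Z_1=-1]  = -2; Z_4 = -2·Z_3 + 2·Z_2 - Z_1  [with Z_3=-2, Z_2=-2, Z_1=-1]  = 1; Z_5 = 2·Z_4 + 3·Z_2 + 3  [with Z_4=1, Z_2=-2]  = -1; Z_6 = Z_5·Z_3  [with Z_5=-1, Z_3=-2]  = 2.
Change = -13 − 2 = -15.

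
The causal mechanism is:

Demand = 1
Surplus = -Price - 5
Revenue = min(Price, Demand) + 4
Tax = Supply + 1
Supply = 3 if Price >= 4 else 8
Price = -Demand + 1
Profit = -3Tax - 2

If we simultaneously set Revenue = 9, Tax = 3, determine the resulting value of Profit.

-11

The joint intervention fixes Revenue = 9, Tax = 3, removing each variable's own equation.
Profit = -3Tax - 2  [with Tax=3]  = -11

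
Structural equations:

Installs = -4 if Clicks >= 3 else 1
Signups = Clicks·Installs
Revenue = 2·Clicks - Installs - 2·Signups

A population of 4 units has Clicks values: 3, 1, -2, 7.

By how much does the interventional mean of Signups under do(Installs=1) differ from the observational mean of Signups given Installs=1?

do(Installs=1) breaks Installs's dependence on Clicks. With Installs=1 fixed, Signups across the units is 3, 1, -2, 7, mean 2.25.
E[Signups|Installs=1] averages over only the 2 units with Installs=1 (Clicks = 1, -2): Signups = 1, -2, mean -0.5.
Difference = 2.25 − (-0.5) = 2.75.

2.75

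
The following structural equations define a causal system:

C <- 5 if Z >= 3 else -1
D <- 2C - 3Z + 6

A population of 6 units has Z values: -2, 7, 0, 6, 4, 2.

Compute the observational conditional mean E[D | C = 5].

-1

Conditioning on C=5 selects the 3 unit(s) with Z ∈ {7, 6, 4}. Their D values: -5, -2, 4. Mean = -1.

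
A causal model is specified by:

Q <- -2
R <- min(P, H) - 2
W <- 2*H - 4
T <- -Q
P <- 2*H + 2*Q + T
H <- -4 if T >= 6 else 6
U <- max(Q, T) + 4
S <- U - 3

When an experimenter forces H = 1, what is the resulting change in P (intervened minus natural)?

-10

The intervention breaks the incoming arrows to H: H <- -4 if T >= 6 else 6 no longer applies, and H = 1.
T = -Q  [with Q=-2]  = 2
P = 2*H + 2*Q + T  [with H=1, Q=-2, T=2]  = 0
Without intervention: T = -Q  [with Q=-2]  = 2; H = -4 if T >= 6 else 6  [with T=2]  = 6; P = 2*H + 2*Q + T  [with H=6, Q=-2, T=2]  = 10.
Change = 0 − 10 = -10.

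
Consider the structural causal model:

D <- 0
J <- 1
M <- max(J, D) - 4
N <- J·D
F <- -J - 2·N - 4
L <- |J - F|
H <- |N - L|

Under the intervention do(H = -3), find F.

-5

The intervention breaks the incoming arrows to H: H <- |N - L| no longer applies, and H = -3.
F is not downstream of the intervention, so its value is determined by the original equations.
N = J·D  [with J=1, D=0]  = 0
F = -J - 2·N - 4  [with J=1, N=0]  = -5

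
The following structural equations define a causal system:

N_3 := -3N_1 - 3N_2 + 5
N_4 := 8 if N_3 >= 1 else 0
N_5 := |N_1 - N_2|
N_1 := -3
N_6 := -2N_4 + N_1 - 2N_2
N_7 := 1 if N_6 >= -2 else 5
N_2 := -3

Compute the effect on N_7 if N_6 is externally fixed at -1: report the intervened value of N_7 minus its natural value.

-4

Intervening sets N_6 = -1 and removes its equation (N_6 := -2N_4 + N_1 - 2N_2).
N_7 = 1 if N_6 >= -2 else 5  [with N_6=-1]  = 1
Without intervention: N_3 = -3N_1 - 3N_2 + 5  [with N_1=-3, N_2=-3]  = 23; N_4 = 8 if N_3 >= 1 else 0  [with N_3=23]  = 8; N_6 = -2N_4 + N_1 - 2N_2  [with N_4=8, N_1=-3, N_2=-3]  = -13; N_7 = 1 if N_6 >= -2 else 5  [with N_6=-13]  = 5.
Change = 1 − 5 = -4.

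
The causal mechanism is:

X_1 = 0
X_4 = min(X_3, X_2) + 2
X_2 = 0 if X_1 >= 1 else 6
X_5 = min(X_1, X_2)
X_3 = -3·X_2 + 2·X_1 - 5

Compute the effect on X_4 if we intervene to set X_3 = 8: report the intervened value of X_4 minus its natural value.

29

The intervention breaks the incoming arrows to X_3: X_3 = -3·X_2 + 2·X_1 - 5 no longer applies, and X_3 = 8.
X_2 = 0 if X_1 >= 1 else 6  [with X_1=0]  = 6
X_4 = min(X_3, X_2) + 2  [with X_3=8, X_2=6]  = 8
Without intervention: X_2 = 0 if X_1 >= 1 else 6  [with X_1=0]  = 6; X_3 = -3·X_2 + 2·X_1 - 5  [with X_2=6, X_1=0]  = -23; X_4 = min(X_3, X_2) + 2  [with X_3=-23, X_2=6]  = -21.
Change = 8 − (-21) = 29.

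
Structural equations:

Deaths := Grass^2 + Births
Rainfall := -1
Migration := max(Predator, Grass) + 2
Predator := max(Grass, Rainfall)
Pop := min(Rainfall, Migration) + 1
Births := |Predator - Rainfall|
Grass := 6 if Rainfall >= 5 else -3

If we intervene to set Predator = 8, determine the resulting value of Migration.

10

The intervention breaks the incoming arrows to Predator: Predator := max(Grass, Rainfall) no longer applies, and Predator = 8.
Grass = 6 if Rainfall >= 5 else -3  [with Rainfall=-1]  = -3
Migration = max(Predator, Grass) + 2  [with Predator=8, Grass=-3]  = 10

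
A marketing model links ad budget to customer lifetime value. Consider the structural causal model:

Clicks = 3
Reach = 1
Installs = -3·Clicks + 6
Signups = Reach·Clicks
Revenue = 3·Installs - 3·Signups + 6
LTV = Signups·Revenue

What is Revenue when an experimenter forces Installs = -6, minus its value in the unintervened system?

-9

do(Installs=-6) replaces the equation Installs = -3·Clicks + 6 with the constant Installs = -6.
Signups = Reach·Clicks  [with Reach=1, Clicks=3]  = 3
Revenue = 3·Installs - 3·Signups + 6  [with Installs=-6, Signups=3]  = -21
Without intervention: Installs = -3·Clicks + 6  [with Clicks=3]  = -3; Signups = Reach·Clicks  [with Reach=1, Clicks=3]  = 3; Revenue = 3·Installs - 3·Signups + 6  [with Installs=-3, Signups=3]  = -12.
Change = -21 − (-12) = -9.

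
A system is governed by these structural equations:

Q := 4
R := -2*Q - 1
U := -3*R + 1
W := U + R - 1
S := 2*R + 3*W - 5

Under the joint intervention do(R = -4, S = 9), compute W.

8

The joint intervention fixes R = -4, S = 9, removing each variable's own equation.
U = -3*R + 1  [with R=-4]  = 13
W = U + R - 1  [with U=13, R=-4]  = 8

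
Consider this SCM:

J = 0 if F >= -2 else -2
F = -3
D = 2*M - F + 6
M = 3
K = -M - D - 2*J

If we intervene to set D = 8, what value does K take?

-7

do(D=8) replaces the equation D = 2*M - F + 6 with the constant D = 8.
J = 0 if F >= -2 else -2  [with F=-3]  = -2
K = -M - D - 2*J  [with M=3, D=8, J=-2]  = -7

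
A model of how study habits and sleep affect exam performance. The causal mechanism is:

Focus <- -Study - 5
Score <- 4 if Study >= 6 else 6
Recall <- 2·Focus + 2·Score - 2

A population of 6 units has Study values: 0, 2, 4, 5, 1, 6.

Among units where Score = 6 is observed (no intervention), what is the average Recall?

-4.8

E[Recall|Score=6] averages over only the 5 units with Score=6 (Study = 0, 2, 4, 5, 1): Recall = 0, -4, -8, -10, -2, mean -4.8.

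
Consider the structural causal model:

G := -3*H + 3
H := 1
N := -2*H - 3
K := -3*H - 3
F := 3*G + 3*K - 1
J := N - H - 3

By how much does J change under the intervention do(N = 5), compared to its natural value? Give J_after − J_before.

do(N=5) replaces the equation N := -2*H - 3 with the constant N = 5.
J = N - H - 3  [with N=5, H=1]  = 1
Without intervention: N = -2*H - 3  [with H=1]  = -5; J = N - H - 3  [with N=-5, H=1]  = -9.
Change = 1 − (-9) = 10.

10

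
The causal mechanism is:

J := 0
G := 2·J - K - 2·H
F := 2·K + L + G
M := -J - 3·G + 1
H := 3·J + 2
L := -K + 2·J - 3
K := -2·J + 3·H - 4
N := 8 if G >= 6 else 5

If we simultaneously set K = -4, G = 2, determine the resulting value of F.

-5

Under do(K = -4, G = 2), each intervened variable's structural equation is replaced by its fixed value.
L = -K + 2·J - 3  [with K=-4, J=0]  = 1
F = 2·K + L + G  [with K=-4, L=1, G=2]  = -5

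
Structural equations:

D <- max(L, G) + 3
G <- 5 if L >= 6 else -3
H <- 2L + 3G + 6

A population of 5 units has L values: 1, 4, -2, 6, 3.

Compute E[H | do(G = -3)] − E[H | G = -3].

Every unit gets G=-3 under the intervention. H values become -1, 5, -7, 9, 3; E[H|do(G=-3)] = 1.8.
E[H|G=-3] averages over only the 4 units with G=-3 (L = 1, 4, -2, 3): H = -1, 5, -7, 3, mean 0.
Difference = 1.8 − 0 = 1.8.

1.8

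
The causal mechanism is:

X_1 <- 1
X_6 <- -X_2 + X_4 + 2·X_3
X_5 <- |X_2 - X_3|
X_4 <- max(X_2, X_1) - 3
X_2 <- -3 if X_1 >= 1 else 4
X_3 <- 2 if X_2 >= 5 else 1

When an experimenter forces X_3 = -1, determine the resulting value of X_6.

The intervention breaks the incoming arrows to X_3: X_3 <- 2 if X_2 >= 5 else 1 no longer applies, and X_3 = -1.
X_2 = -3 if X_1 >= 1 else 4  [with X_1=1]  = -3
X_4 = max(X_2, X_1) - 3  [with X_2=-3, X_1=1]  = -2
X_6 = -X_2 + X_4 + 2·X_3  [with X_2=-3, X_4=-2, X_3=-1]  = -1

-1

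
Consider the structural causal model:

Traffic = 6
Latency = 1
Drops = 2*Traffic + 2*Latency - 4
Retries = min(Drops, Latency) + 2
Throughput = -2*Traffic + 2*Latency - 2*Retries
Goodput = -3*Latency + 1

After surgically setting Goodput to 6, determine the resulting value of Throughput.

-16

do(Goodput=6) replaces the equation Goodput = -3*Latency + 1 with the constant Goodput = 6.
Since Throughput is not a descendant of the intervened variable, it is unaffected.
Drops = 2*Traffic + 2*Latency - 4  [with Traffic=6, Latency=1]  = 10
Retries = min(Drops, Latency) + 2  [with Drops=10, Latency=1]  = 3
Throughput = -2*Traffic + 2*Latency - 2*Retries  [with Traffic=6, Latency=1, Retries=3]  = -16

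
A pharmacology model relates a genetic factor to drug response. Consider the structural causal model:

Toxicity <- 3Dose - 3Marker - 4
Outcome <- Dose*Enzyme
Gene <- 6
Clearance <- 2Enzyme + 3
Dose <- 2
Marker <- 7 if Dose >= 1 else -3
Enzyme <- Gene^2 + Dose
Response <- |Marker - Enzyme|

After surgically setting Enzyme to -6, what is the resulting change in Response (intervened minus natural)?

do(Enzyme=-6) replaces the equation Enzyme <- Gene^2 + Dose with the constant Enzyme = -6.
Marker = 7 if Dose >= 1 else -3  [with Dose=2]  = 7
Response = |Marker - Enzyme|  [with Marker=7, Enzyme=-6]  = 13
Without intervention: Enzyme = Gene^2 + Dose  [with Gene=6, Dose=2]  = 38; Marker = 7 if Dose >= 1 else -3  [with Dose=2]  = 7; Response = |Marker - Enzyme|  [with Marker=7, Enzyme=38]  = 31.
Change = 13 − 31 = -18.

-18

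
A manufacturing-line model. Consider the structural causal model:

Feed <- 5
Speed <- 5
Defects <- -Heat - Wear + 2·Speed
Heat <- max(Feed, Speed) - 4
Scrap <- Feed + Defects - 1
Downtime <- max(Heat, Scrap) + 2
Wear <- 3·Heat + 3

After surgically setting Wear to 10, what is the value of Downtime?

5

The intervention breaks the incoming arrows to Wear: Wear <- 3·Heat + 3 no longer applies, and Wear = 10.
Heat = max(Feed, Speed) - 4  [with Feed=5, Speed=5]  = 1
Defects = -Heat - Wear + 2·Speed  [with Heat=1, Wear=10, Speed=5]  = -1
Scrap = Feed + Defects - 1  [with Feed=5, Defects=-1]  = 3
Downtime = max(Heat, Scrap) + 2  [with Heat=1, Scrap=3]  = 5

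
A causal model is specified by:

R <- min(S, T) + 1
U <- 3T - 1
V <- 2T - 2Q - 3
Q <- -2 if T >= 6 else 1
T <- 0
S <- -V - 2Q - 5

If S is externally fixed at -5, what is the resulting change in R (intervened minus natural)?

-3

Under do(S=-5), the mechanism S <- -V - 2Q - 5 is discarded; S is fixed at -5.
R = min(S, T) + 1  [with S=-5, T=0]  = -4
Without intervention: Q = -2 if T >= 6 else 1  [with T=0]  = 1; V = 2T - 2Q - 3  [with T=0, Q=1]  = -5; S = -V - 2Q - 5  [with V=-5, Q=1]  = -2; R = min(S, T) + 1  [with S=-2, T=0]  = -1.
Change = -4 − (-1) = -3.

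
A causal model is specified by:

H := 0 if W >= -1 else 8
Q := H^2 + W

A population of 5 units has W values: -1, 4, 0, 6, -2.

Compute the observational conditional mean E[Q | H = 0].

Conditioning on H=0 selects the 4 unit(s) with W ∈ {-1, 4, 0, 6}. Their Q values: -1, 4, 0, 6. Mean = 2.25.

2.25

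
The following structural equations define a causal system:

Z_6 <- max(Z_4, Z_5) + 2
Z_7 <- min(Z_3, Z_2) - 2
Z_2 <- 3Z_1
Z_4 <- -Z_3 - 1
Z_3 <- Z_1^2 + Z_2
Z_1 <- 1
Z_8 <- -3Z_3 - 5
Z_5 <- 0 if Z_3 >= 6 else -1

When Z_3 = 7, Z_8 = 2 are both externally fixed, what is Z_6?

2

Under do(Z_3 = 7, Z_8 = 2), each intervened variable's structural equation is replaced by its fixed value.
Z_4 = -Z_3 - 1  [with Z_3=7]  = -8
Z_5 = 0 if Z_3 >= 6 else -1  [with Z_3=7]  = 0
Z_6 = max(Z_4, Z_5) + 2  [with Z_4=-8, Z_5=0]  = 2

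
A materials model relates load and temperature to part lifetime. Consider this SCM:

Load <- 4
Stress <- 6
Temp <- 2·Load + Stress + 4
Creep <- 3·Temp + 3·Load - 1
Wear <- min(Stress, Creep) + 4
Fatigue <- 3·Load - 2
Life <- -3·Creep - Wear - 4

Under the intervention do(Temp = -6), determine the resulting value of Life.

20

The intervention breaks the incoming arrows to Temp: Temp <- 2·Load + Stress + 4 no longer applies, and Temp = -6.
Creep = 3·Temp + 3·Load - 1  [with Temp=-6, Load=4]  = -7
Wear = min(Stress, Creep) + 4  [with Stress=6, Creep=-7]  = -3
Life = -3·Creep - Wear - 4  [with Creep=-7, Wear=-3]  = 20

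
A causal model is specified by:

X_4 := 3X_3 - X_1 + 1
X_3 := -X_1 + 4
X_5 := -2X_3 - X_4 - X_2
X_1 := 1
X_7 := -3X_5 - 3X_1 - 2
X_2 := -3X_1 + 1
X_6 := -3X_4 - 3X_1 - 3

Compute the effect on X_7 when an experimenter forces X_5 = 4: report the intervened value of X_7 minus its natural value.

Under do(X_5=4), the mechanism X_5 := -2X_3 - X_4 - X_2 is discarded; X_5 is fixed at 4.
X_7 = -3X_5 - 3X_1 - 2  [with X_5=4, X_1=1]  = -17
Without intervention: X_2 = -3X_1 + 1  [with X_1=1]  = -2; X_3 = -X_1 + 4  [with X_1=1]  = 3; X_4 = 3X_3 - X_1 + 1  [with X_3=3, X_1=1]  = 9; X_5 = -2X_3 - X_4 - X_2  [with X_3=3, X_4=9, X_2=-2]  = -13; X_7 = -3X_5 - 3X_1 - 2  [with X_5=-13, X_1=1]  = 34.
Change = -17 − 34 = -51.

-51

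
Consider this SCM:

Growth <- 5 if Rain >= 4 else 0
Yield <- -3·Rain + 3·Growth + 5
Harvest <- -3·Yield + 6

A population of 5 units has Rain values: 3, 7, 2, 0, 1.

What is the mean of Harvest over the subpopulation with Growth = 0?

4.5

E[Harvest|Growth=0] averages over only the 4 units with Growth=0 (Rain = 3, 2, 0, 1): Harvest = 18, 9, -9, 0, mean 4.5.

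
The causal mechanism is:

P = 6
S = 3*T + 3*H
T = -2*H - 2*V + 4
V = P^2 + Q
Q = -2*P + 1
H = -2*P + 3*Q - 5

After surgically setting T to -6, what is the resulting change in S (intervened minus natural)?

The intervention breaks the incoming arrows to T: T = -2*H - 2*V + 4 no longer applies, and T = -6.
Q = -2*P + 1  [with P=6]  = -11
H = -2*P + 3*Q - 5  [with P=6, Q=-11]  = -50
S = 3*T + 3*H  [with T=-6, H=-50]  = -168
Without intervention: Q = -2*P + 1  [with P=6]  = -11; H = -2*P + 3*Q - 5  [with P=6, Q=-11]  = -50; V = P^2 + Q  [with P=6, Q=-11]  = 25; T = -2*H - 2*V + 4  [with H=-50, V=25]  = 54; S = 3*T + 3*H  [with T=54, H=-50]  = 12.
Change = -168 − 12 = -180.

-180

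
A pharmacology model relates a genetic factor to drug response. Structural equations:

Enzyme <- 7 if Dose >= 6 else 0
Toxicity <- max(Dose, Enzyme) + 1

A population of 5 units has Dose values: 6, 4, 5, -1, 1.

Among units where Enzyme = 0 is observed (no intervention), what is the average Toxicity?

3.5

E[Toxicity|Enzyme=0] averages over only the 4 units with Enzyme=0 (Dose = 4, 5, -1, 1): Toxicity = 5, 6, 1, 2, mean 3.5.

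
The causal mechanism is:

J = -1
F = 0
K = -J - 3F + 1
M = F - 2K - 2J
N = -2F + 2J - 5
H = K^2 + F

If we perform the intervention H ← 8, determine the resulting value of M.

-2

do(H=8) replaces the equation H = K^2 + F with the constant H = 8.
No directed path runs from H to M, so M keeps its natural value.
K = -J - 3F + 1  [with J=-1, F=0]  = 2
M = F - 2K - 2J  [with F=0, K=2, J=-1]  = -2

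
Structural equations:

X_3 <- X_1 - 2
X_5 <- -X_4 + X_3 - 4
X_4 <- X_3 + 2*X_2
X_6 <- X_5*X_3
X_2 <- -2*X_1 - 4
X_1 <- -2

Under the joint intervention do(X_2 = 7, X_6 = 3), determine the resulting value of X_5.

Setting X_2 = 7, X_6 = 3 by intervention discards those variables' equations.
X_3 = X_1 - 2  [with X_1=-2]  = -4
X_4 = X_3 + 2*X_2  [with X_3=-4, X_2=7]  = 10
X_5 = -X_4 + X_3 - 4  [with X_4=10, X_3=-4]  = -18

-18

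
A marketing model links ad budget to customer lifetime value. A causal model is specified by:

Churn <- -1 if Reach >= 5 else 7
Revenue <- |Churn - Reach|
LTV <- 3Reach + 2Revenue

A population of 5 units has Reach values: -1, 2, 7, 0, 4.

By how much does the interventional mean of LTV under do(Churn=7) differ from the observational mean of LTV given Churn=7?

Every unit gets Churn=7 under the intervention. LTV values become 13, 16, 21, 14, 18; E[LTV|do(Churn=7)] = 16.4.
Conditioning on Churn=7 selects the 4 unit(s) with Reach ∈ {-1, 2, 0, 4}. Their LTV values: 13, 16, 14, 18. Mean = 15.25.
Difference = 16.4 − 15.25 = 1.15.

1.15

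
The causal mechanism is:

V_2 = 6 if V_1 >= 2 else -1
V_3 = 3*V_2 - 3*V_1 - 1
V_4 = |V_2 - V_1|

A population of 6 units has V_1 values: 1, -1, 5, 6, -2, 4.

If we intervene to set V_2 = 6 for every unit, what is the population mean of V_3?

10.5

do(V_2=6) breaks V_2's dependence on V_1. With V_2=6 fixed, V_3 across the units is 14, 20, 2, -1, 23, 5, mean 10.5.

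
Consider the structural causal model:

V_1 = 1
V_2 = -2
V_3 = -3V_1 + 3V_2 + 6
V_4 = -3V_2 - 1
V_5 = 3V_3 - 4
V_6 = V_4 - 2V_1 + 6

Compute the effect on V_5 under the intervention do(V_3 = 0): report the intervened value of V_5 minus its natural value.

do(V_3=0) replaces the equation V_3 = -3V_1 + 3V_2 + 6 with the constant V_3 = 0.
V_5 = 3V_3 - 4  [with V_3=0]  = -4
Without intervention: V_3 = -3V_1 + 3V_2 + 6  [with V_1=1, V_2=-2]  = -3; V_5 = 3V_3 - 4  [with V_3=-3]  = -13.
Change = -4 − (-13) = 9.

9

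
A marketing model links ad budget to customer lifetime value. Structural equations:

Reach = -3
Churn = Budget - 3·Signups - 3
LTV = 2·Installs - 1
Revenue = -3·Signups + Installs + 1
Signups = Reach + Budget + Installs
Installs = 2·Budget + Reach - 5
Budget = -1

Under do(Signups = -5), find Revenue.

6

Under do(Signups=-5), the mechanism Signups = Reach + Budget + Installs is discarded; Signups is fixed at -5.
Installs = 2·Budget + Reach - 5  [with Budget=-1, Reach=-3]  = -10
Revenue = -3·Signups + Installs + 1  [with Signups=-5, Installs=-10]  = 6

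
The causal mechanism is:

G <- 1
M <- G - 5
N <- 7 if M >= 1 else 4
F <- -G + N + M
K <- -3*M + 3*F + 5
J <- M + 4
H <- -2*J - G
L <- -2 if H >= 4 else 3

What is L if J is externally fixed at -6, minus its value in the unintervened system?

-5

Intervening sets J = -6 and removes its equation (J <- M + 4).
H = -2*J - G  [with J=-6, G=1]  = 11
L = -2 if H >= 4 else 3  [with H=11]  = -2
Without intervention: M = G - 5  [with G=1]  = -4; J = M + 4  [with M=-4]  = 0; H = -2*J - G  [with J=0, G=1]  = -1; L = -2 if H >= 4 else 3  [with H=-1]  = 3.
Change = -2 − 3 = -5.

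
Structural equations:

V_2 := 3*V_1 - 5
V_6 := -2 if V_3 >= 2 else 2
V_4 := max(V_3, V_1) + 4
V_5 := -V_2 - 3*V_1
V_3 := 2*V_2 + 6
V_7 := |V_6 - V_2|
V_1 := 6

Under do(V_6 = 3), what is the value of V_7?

Intervening sets V_6 = 3 and removes its equation (V_6 := -2 if V_3 >= 2 else 2).
V_2 = 3*V_1 - 5  [with V_1=6]  = 13
V_7 = |V_6 - V_2|  [with V_6=3, V_2=13]  = 10

10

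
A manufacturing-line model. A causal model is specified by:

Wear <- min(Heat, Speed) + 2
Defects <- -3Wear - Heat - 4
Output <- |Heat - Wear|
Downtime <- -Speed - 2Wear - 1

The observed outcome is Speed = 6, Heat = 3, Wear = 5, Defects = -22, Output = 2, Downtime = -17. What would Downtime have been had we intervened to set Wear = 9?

The intervention breaks the incoming arrows to Wear: Wear <- min(Heat, Speed) + 2 no longer applies, and Wear = 9.
Downtime = -Speed - 2Wear - 1  [with Speed=6, Wear=9]  = -25

-25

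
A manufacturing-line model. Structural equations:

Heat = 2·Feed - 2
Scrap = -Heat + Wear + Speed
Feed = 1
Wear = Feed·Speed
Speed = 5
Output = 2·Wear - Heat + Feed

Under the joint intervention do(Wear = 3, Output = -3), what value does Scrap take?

Setting Wear = 3, Output = -3 by intervention discards those variables' equations.
Heat = 2·Feed - 2  [with Feed=1]  = 0
Scrap = -Heat + Wear + Speed  [with Heat=0, Wear=3, Speed=5]  = 8

8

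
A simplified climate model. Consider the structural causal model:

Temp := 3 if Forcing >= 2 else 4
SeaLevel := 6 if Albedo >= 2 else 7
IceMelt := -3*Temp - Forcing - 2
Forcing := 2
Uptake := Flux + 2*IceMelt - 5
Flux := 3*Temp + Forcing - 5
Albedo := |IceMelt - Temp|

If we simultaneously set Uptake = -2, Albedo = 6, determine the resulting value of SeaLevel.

6

Under do(Uptake = -2, Albedo = 6), each intervened variable's structural equation is replaced by its fixed value.
SeaLevel = 6 if Albedo >= 2 else 7  [with Albedo=6]  = 6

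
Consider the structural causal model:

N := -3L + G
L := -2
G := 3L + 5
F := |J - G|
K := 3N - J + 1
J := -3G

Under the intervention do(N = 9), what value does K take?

25

The intervention breaks the incoming arrows to N: N := -3L + G no longer applies, and N = 9.
G = 3L + 5  [with L=-2]  = -1
J = -3G  [with G=-1]  = 3
K = 3N - J + 1  [with N=9, J=3]  = 25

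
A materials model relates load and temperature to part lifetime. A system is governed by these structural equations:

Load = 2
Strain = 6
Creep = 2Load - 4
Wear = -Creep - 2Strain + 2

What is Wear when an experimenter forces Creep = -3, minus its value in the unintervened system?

3

The intervention breaks the incoming arrows to Creep: Creep = 2Load - 4 no longer applies, and Creep = -3.
Wear = -Creep - 2Strain + 2  [with Creep=-3, Strain=6]  = -7
Without intervention: Creep = 2Load - 4  [with Load=2]  = 0; Wear = -Creep - 2Strain + 2  [with Creep=0, Strain=6]  = -10.
Change = -7 − (-10) = 3.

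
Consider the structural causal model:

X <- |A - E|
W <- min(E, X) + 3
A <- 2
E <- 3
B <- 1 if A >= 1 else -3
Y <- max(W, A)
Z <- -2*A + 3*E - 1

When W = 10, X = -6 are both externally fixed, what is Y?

10

The joint intervention fixes W = 10, X = -6, removing each variable's own equation.
Y = max(W, A)  [with W=10, A=2]  = 10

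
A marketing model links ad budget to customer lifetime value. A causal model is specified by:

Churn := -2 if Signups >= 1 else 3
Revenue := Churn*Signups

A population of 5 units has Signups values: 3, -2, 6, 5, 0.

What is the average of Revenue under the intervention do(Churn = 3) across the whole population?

7.2

Every unit gets Churn=3 under the intervention. Revenue values become 9, -6, 18, 15, 0; E[Revenue|do(Churn=3)] = 7.2.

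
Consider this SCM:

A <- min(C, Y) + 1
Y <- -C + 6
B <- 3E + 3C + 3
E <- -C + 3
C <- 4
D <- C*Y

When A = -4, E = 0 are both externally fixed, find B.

15

The joint intervention fixes A = -4, E = 0, removing each variable's own equation.
B = 3E + 3C + 3  [with E=0, C=4]  = 15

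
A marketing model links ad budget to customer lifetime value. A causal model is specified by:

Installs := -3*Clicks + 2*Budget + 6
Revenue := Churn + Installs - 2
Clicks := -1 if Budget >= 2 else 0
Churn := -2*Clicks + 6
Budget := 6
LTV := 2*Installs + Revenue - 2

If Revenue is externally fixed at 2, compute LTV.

The intervention breaks the incoming arrows to Revenue: Revenue := Churn + Installs - 2 no longer applies, and Revenue = 2.
Clicks = -1 if Budget >= 2 else 0  [with Budget=6]  = -1
Installs = -3*Clicks + 2*Budget + 6  [with Clicks=-1, Budget=6]  = 21
LTV = 2*Installs + Revenue - 2  [with Installs=21, Revenue=2]  = 42

42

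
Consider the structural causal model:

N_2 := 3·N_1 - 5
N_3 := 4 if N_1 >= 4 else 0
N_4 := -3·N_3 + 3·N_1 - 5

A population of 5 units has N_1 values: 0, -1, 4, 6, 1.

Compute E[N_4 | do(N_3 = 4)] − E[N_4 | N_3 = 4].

-9

The intervention sets N_3=4 in all 5 units regardless of N_1. Recomputing N_4 per unit gives -17, -20, -5, 1, -14; average -11.
E[N_4|N_3=4] averages over only the 2 units with N_3=4 (N_1 = 4, 6): N_4 = -5, 1, mean -2.
Difference = -11 − (-2) = -9.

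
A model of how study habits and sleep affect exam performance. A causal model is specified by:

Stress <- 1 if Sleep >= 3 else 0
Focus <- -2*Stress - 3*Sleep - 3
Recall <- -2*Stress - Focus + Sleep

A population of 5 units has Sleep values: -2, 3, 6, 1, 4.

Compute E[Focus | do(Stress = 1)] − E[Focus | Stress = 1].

5.8

do(Stress=1) breaks Stress's dependence on Sleep. With Stress=1 fixed, Focus across the units is 1, -14, -23, -8, -17, mean -12.2.
Observing Stress=1 restricts to units where Stress's equation naturally yields 1: Sleep ∈ {3, 6, 4}. In that subpopulation Focus = -14, -23, -17, mean -18.
Difference = -12.2 − (-18) = 5.8.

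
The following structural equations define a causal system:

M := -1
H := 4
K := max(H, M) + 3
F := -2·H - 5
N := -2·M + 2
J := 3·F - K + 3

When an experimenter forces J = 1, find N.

4

do(J=1) replaces the equation J := 3·F - K + 3 with the constant J = 1.
Since N is not a descendant of the intervened variable, it is unaffected.
N = -2·M + 2  [with M=-1]  = 4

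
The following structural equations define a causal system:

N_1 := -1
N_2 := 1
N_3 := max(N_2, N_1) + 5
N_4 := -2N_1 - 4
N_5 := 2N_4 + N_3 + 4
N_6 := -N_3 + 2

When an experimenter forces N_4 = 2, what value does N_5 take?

14

Intervening sets N_4 = 2 and removes its equation (N_4 := -2N_1 - 4).
N_3 = max(N_2, N_1) + 5  [with N_2=1, N_1=-1]  = 6
N_5 = 2N_4 + N_3 + 4  [with N_4=2, N_3=6]  = 14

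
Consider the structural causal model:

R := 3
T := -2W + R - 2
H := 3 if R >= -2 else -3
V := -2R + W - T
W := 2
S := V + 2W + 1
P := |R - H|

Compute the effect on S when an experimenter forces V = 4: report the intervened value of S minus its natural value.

5

Intervening sets V = 4 and removes its equation (V := -2R + W - T).
S = V + 2W + 1  [with V=4, W=2]  = 9
Without intervention: T = -2W + R - 2  [with W=2, R=3]  = -3; V = -2R + W - T  [with R=3, W=2, T=-3]  = -1; S = V + 2W + 1  [with V=-1, W=2]  = 4.
Change = 9 − 4 = 5.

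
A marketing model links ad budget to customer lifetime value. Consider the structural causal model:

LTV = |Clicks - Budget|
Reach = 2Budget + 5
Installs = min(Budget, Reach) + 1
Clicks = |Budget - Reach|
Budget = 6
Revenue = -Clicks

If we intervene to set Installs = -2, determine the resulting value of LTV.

5

Under do(Installs=-2), the mechanism Installs = min(Budget, Reach) + 1 is discarded; Installs is fixed at -2.
Since LTV is not a descendant of the intervened variable, it is unaffected.
Reach = 2Budget + 5  [with Budget=6]  = 17
Clicks = |Budget - Reach|  [with Budget=6, Reach=17]  = 11
LTV = |Clicks - Budget|  [with Clicks=11, Budget=6]  = 5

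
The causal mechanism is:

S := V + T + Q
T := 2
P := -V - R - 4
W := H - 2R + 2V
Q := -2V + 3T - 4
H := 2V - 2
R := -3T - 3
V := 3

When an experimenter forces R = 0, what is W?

10

Intervening sets R = 0 and removes its equation (R := -3T - 3).
H = 2V - 2  [with V=3]  = 4
W = H - 2R + 2V  [with H=4, R=0, V=3]  = 10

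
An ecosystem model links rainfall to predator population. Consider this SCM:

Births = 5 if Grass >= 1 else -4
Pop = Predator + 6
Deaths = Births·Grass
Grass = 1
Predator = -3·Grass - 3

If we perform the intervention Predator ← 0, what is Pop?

do(Predator=0) replaces the equation Predator = -3·Grass - 3 with the constant Predator = 0.
Pop = Predator + 6  [with Predator=0]  = 6

6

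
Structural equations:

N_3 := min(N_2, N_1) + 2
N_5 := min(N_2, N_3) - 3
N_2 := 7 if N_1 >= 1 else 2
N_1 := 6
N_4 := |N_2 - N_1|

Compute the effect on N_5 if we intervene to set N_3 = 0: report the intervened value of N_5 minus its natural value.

-7

do(N_3=0) replaces the equation N_3 := min(N_2, N_1) + 2 with the constant N_3 = 0.
N_2 = 7 if N_1 >= 1 else 2  [with N_1=6]  = 7
N_5 = min(N_2, N_3) - 3  [with N_2=7, N_3=0]  = -3
Without intervention: N_2 = 7 if N_1 >= 1 else 2  [with N_1=6]  = 7; N_3 = min(N_2, N_1) + 2  [with N_2=7, N_1=6]  = 8; N_5 = min(N_2, N_3) - 3  [with N_2=7, N_3=8]  = 4.
Change = -3 − 4 = -7.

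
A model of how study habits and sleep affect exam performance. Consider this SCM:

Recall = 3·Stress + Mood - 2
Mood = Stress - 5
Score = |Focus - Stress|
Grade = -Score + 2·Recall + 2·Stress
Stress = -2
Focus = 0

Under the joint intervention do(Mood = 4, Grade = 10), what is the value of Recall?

Setting Mood = 4, Grade = 10 by intervention discards those variables' equations.
Recall = 3·Stress + Mood - 2  [with Stress=-2, Mood=4]  = -4

-4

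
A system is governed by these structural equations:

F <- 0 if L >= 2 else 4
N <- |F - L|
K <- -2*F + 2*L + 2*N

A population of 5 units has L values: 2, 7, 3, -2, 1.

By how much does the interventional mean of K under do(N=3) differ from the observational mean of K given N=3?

1.2

Every unit gets N=3 under the intervention. K values become 10, 20, 12, -6, 0; E[K|do(N=3)] = 7.2.
Observing N=3 restricts to units where N's equation naturally yields 3: L ∈ {3, 1}. In that subpopulation K = 12, 0, mean 6.
Difference = 7.2 − 6 = 1.2.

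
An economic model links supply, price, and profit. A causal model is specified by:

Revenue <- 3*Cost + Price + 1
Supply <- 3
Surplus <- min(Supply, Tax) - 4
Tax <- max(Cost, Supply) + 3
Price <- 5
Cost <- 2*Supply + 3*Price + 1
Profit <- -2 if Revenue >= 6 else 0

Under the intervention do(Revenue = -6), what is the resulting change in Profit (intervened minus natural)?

Under do(Revenue=-6), the mechanism Revenue <- 3*Cost + Price + 1 is discarded; Revenue is fixed at -6.
Profit = -2 if Revenue >= 6 else 0  [with Revenue=-6]  = 0
Without intervention: Cost = 2*Supply + 3*Price + 1  [with Supply=3, Price=5]  = 22; Revenue = 3*Cost + Price + 1  [with Cost=22, Price=5]  = 72; Profit = -2 if Revenue >= 6 else 0  [with Revenue=72]  = -2.
Change = 0 − (-2) = 2.

2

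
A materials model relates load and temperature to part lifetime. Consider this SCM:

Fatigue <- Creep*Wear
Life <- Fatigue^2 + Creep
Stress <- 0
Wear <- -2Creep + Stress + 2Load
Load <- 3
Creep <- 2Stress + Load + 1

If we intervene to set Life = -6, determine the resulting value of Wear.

-2

do(Life=-6) replaces the equation Life <- Fatigue^2 + Creep with the constant Life = -6.
No directed path runs from Life to Wear, so Wear keeps its natural value.
Creep = 2Stress + Load + 1  [with Stress=0, Load=3]  = 4
Wear = -2Creep + Stress + 2Load  [with Creep=4, Stress=0, Load=3]  = -2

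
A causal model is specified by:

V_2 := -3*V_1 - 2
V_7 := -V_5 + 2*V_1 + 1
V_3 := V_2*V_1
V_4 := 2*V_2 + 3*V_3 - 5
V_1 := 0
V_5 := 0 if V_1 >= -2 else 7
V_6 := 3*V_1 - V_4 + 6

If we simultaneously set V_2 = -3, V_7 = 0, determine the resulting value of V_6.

17

Under do(V_2 = -3, V_7 = 0), each intervened variable's structural equation is replaced by its fixed value.
V_3 = V_2*V_1  [with V_2=-3, V_1=0]  = 0
V_4 = 2*V_2 + 3*V_3 - 5  [with V_2=-3, V_3=0]  = -11
V_6 = 3*V_1 - V_4 + 6  [with V_1=0, V_4=-11]  = 17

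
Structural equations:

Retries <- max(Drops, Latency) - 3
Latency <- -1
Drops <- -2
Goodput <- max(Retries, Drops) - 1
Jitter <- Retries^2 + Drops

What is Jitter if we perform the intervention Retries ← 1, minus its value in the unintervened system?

The intervention breaks the incoming arrows to Retries: Retries <- max(Drops, Latency) - 3 no longer applies, and Retries = 1.
Jitter = Retries^2 + Drops  [with Retries=1, Drops=-2]  = -1
Without intervention: Retries = max(Drops, Latency) - 3  [with Drops=-2, Latency=-1]  = -4; Jitter = Retries^2 + Drops  [with Retries=-4, Drops=-2]  = 14.
Change = -1 − 14 = -15.

-15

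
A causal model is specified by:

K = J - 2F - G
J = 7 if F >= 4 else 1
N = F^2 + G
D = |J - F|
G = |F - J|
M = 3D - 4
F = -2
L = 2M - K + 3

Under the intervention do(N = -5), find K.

Under do(N=-5), the mechanism N = F^2 + G is discarded; N is fixed at -5.
Since K is not a descendant of the intervened variable, it is unaffected.
J = 7 if F >= 4 else 1  [with F=-2]  = 1
G = |F - J|  [with F=-2, J=1]  = 3
K = J - 2F - G  [with J=1, F=-2, G=3]  = 2

2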